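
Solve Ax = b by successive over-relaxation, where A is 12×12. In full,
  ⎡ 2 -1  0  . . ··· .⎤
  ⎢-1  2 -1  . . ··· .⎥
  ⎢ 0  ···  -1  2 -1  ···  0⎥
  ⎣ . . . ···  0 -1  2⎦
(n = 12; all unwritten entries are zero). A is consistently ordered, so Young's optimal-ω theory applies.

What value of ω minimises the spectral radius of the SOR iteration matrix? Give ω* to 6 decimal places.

ρ_J = max_k |cos(kπ/13)| = cos(π/13) = 0.970942
√(1−ρ_J²) simplifies to sin(π/13) = 0.2393157.
Young: ω* = 2/(1+√(1−ρ_J²)) = 2/(1+0.2393157) = 2/1.2393157 = 1.613794.
[ρ_SOR] ω* − 1 = 0.613794.

ω* = 1.613794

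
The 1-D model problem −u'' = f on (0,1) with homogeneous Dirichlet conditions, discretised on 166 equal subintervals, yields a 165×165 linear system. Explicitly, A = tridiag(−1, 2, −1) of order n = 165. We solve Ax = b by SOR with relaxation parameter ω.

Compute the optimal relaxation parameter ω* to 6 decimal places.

ω* = 1.962855

ρ_J = max_k |cos(kπ/166)| = cos(π/166) = 0.999821
√(1−ρ_J²) simplifies to sin(π/166) = 0.0189241.
ω* = 2/(1+0.0189241) = 1.962855
ρ_SOR = ω* − 1 ≈ 0.962855.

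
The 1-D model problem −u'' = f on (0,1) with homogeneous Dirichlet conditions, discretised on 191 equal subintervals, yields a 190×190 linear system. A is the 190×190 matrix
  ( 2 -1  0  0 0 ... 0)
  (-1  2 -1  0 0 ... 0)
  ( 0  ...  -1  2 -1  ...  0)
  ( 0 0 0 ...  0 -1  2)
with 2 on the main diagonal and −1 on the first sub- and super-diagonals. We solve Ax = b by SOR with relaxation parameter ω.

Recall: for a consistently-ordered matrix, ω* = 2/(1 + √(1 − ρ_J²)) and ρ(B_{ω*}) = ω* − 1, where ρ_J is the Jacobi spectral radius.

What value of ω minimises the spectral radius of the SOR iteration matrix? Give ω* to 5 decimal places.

ω* = 1.96764

spectrum of D⁻¹(L+U) = {cos(kπ/191) : 1≤k≤190}; ρ_J = cos(π/191) = 0.99986.
√(1 − cos²(π/191)) = sin(π/191) ≈ 0.016447.
Young: ω* = 2/(1+√(1−ρ_J²)) = 2/(1+0.016447) = 2/1.016447 = 1.96764.
ρ_SOR = ω* − 1 ≈ 0.96764.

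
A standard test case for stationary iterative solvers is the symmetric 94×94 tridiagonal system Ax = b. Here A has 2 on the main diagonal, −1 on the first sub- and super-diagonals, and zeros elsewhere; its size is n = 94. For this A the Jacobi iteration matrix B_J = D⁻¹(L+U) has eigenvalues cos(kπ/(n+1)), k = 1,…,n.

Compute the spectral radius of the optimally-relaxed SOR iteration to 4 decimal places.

ρ_SOR = 0.9360

With n=94, ρ(Jacobi) = cos(π/95) = 0.9995.
√(1−ρ_J²) = |sin(π/95)| = 0.03306
ω* = 2 / (1 + 0.03306) = 2 / 1.03306 ≈ 1.9360.
[ρ_SOR] ω* − 1 = 0.9360.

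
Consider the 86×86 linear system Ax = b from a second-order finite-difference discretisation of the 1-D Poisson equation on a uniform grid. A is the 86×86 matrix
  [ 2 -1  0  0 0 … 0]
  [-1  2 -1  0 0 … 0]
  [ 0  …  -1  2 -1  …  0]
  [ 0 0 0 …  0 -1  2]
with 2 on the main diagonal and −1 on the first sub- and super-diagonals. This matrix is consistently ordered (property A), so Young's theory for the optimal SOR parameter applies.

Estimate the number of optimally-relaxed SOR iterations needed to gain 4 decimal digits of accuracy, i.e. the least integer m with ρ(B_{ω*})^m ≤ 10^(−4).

B_J for the 86×86 system has eigenvalues cos(kπ/87); ρ_J = cos(π/87) = 0.9993481.
1 − cos²(π/87) = sin²(π/87) ⇒ √(1−ρ_J²) = sin(π/87) = 0.0361024.
ω* = 2/(1 + 0.0361024) = 2/1.0361024 = 1.9303111.
ρ(B_{ω*}) = ω*−1 = 0.9303111
m ≥ 4·ln10 / (−ln 0.9303111) = 127.503; smallest integer m = 128.

m = 128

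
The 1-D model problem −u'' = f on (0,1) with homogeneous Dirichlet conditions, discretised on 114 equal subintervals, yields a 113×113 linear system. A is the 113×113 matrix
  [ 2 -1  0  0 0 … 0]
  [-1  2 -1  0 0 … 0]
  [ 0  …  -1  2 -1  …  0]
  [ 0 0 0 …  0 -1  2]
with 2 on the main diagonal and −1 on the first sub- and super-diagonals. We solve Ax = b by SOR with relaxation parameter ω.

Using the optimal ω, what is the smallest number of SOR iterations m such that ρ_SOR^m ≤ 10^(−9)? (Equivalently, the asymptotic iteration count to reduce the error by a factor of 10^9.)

spectrum of D⁻¹(L+U) = {cos(kπ/114) : 1≤k≤113}; ρ_J = cos(π/114) = 0.9996203.
√(1 − cos²(π/114)) = sin(π/114) ≈ 0.0275543.
Then 2/(1+√(1−ρ_J²)) = 2/(1+0.0275543); ω* = 2/1.0275543 = 1.9463692.
ρ_SOR = ω* − 1 = 1.9463692 − 1 = 0.9463692.
(0.9463692)^m ≤ 10^{−9}  ⇒  m·ln(0.9463692) ≤ −9·ln10  ⇒  m ≥ 375.950  ⇒  m = 376

m = 376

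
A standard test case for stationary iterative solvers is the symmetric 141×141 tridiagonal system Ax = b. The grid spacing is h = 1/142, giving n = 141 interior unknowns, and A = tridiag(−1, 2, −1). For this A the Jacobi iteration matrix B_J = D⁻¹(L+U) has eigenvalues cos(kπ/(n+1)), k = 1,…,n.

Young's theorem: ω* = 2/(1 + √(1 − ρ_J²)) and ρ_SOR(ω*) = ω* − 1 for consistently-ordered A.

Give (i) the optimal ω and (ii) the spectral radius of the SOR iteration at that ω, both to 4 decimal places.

½·tridiag(1,0,1) at n=141: λ_k = cos(kπ/142); max |λ| at k=1 ⇒ ρ_J = cos(π/142) ≈ 0.9998.
√(1−ρ_J²) = |sin(π/142)| = 0.02212
ω* = 2/(1+0.02212) = 1.9567
[ρ_SOR] ω* − 1 = 0.9567.

ω* = 1.9567, ρ_SOR = 0.9567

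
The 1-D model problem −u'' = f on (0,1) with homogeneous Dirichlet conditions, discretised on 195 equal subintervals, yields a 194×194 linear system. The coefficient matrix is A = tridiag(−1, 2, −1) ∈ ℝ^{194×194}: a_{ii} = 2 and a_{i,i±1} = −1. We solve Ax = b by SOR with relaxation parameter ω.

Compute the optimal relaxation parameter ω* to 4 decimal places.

ω* = 1.9683

[ρ_J] n=194: ρ(B_J) = cos(π/(n+1)) = cos(π/195) = 0.9999.
√(1−ρ_J²) simplifies to sin(π/195) = 0.01611.
ω* = 2/(1+0.01611) = 1.9683
At ω = 1.9683 every |λ(B_ω)| = ω−1, so ρ_SOR = 0.9683.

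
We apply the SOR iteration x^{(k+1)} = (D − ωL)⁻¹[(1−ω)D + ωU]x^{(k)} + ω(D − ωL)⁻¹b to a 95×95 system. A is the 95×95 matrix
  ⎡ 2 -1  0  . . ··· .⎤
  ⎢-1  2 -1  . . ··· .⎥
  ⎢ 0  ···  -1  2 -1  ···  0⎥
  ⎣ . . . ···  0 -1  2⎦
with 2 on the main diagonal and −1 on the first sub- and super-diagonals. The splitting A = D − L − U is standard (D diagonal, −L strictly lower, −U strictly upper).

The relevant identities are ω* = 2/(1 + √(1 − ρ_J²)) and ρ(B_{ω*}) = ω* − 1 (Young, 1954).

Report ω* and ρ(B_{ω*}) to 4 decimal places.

[ρ_J] n=95: ρ(B_J) = cos(π/(n+1)) = cos(π/96) = 0.9995.
√(1 − cos²(π/96)) = sin(π/96) ≈ 0.03272.
So ω* = 2/1.03272 = 1.9366 (Young).
Hence ρ(B_{ω*}) = 1.9366 − 1 = 0.9366.

ω* = 1.9366, ρ_SOR = 0.9366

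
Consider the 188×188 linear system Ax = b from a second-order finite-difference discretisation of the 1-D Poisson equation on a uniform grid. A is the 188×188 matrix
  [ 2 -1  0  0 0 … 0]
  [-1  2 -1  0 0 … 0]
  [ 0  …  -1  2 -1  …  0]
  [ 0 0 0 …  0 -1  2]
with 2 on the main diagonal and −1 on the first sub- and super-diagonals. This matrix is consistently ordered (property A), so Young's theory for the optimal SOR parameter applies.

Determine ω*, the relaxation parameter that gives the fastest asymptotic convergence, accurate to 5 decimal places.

spectrum of D⁻¹(L+U) = {cos(kπ/189) : 1≤k≤188}; ρ_J = cos(π/189) = 0.99986.
√(1−ρ_J²) simplifies to sin(π/189) = 0.016621.
Young: ω* = 2/(1+√(1−ρ_J²)) = 2/(1+0.016621) = 2/1.016621 = 1.96730.
ρ_SOR = ω* − 1 = 1.96730 − 1 = 0.96730.

ω* = 1.96730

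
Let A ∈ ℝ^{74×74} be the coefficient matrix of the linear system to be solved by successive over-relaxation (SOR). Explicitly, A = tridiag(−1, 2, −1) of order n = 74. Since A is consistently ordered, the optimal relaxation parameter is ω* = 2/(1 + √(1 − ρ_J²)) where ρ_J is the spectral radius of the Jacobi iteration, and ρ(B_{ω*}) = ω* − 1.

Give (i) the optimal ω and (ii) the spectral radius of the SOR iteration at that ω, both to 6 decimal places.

ω* = 1.919615, ρ_SOR = 0.919615

ρ_J = max_k |cos(kπ/75)| = cos(π/75) = 0.999123
√(1−ρ_J²) simplifies to sin(π/75) = 0.0418757.
ω* = 2/(1+0.0418757) = 1.919615
ρ(B_{ω*}) = ω*−1 = 0.919615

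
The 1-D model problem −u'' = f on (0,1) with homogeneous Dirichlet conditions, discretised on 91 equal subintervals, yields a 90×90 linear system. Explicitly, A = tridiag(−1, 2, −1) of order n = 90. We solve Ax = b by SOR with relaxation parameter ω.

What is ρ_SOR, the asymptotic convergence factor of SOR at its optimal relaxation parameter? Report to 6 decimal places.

[ρ_J] n=90: ρ(B_J) = cos(π/(n+1)) = cos(π/91) = 0.999404.
√(1−ρ_J²) simplifies to sin(π/91) = 0.0345161.
ω* = 2 / (1 + 0.0345161) = 2 / 1.0345161 ≈ 1.933271.
[ρ_SOR] ω* − 1 = 0.933271.

ρ_SOR = 0.933271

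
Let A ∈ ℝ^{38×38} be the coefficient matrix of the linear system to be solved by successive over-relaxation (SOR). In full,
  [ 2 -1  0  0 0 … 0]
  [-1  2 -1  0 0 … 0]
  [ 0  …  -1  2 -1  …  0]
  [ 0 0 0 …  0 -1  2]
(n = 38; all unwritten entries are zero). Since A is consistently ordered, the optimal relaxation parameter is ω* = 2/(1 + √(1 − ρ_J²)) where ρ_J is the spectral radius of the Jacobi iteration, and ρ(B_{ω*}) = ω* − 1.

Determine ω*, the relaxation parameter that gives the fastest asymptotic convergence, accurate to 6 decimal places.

[ρ_J] n=38: ρ(B_J) = cos(π/(n+1)) = cos(π/39) = 0.996757.
1 − cos²(π/39) = sin²(π/39) ⇒ √(1−ρ_J²) = sin(π/39) = 0.0804666.
ω* = 2/(1 + 0.0804666) = 2/1.0804666 = 1.851052.
and ρ(B_{ω*}) = 1.851052 − 1 = 0.851052.

ω* = 1.851052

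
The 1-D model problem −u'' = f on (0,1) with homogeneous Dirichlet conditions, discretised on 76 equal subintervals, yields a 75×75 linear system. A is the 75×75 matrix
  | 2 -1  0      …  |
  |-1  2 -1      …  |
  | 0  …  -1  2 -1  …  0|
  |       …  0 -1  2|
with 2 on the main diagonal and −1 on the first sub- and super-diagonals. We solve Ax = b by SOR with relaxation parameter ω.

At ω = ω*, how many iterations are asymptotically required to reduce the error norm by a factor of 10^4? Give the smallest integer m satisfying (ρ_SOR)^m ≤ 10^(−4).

½·tridiag(1,0,1) at n=75: λ_k = cos(kπ/76); max |λ| at k=1 ⇒ ρ_J = cos(π/76) ≈ 0.9991458.
√(1−ρ_J²) = |sin(π/76)| = 0.0413250
ω* = 2/(1+0.0413250) = 1.9206300
Hence ρ(B_{ω*}) = 1.9206300 − 1 = 0.9206300.
m ≥ 4·ln10 / (−ln 0.9206300) = 111.374; smallest integer m = 112.

m = 112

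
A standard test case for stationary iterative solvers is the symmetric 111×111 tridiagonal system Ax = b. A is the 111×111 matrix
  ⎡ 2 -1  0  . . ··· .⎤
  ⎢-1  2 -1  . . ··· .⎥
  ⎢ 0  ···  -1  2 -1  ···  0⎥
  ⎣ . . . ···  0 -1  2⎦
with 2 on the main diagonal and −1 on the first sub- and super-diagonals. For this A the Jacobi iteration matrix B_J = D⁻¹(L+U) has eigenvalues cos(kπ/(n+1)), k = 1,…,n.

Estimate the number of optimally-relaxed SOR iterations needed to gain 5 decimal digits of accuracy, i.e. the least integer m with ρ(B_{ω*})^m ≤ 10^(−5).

m = 206

spectrum of D⁻¹(L+U) = {cos(kπ/112) : 1≤k≤111}; ρ_J = cos(π/112) = 0.9996066.
√(1−ρ_J²) simplifies to sin(π/112) = 0.0280463.
ω* = 2 / (1 + 0.0280463) = 2 / 1.0280463 ≈ 1.9454377.
ρ_SOR = ω* − 1 ≈ 0.9454377.
ρ_SOR^m ≤ 10^(−5) ⇔ m ≥ 5·ln10/(−ln 0.9454377) = 11.5129/0.0561073 = 205.194; m = ⌈205.194⌉ = 206.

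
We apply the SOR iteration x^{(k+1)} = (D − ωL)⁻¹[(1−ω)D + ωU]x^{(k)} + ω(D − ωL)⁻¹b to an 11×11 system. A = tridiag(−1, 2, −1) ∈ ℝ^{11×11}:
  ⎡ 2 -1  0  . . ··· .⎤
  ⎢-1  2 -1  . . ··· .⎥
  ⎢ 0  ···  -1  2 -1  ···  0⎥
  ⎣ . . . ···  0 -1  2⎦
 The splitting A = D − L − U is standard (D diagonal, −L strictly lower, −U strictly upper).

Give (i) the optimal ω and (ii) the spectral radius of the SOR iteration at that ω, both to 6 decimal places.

ω* = 1.588791, ρ_SOR = 0.588791

½·tridiag(1,0,1) at n=11: λ_k = cos(kπ/12); max |λ| at k=1 ⇒ ρ_J = cos(π/12) ≈ 0.965926.
√(1−ρ_J²) = |sin(π/12)| = 0.2588190
ω* = 2/(1+0.2588190) = 1.588791
ρ(B_{ω*}) = ω*−1 = 0.588791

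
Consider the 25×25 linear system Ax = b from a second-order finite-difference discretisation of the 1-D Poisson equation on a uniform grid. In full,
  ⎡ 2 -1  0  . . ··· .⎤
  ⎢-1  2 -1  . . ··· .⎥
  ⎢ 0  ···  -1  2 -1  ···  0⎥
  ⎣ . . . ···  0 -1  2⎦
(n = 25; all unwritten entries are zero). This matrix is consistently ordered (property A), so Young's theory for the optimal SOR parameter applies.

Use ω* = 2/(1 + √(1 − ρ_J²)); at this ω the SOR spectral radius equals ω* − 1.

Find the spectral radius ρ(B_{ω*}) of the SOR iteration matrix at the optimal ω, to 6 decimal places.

With n=25, ρ(Jacobi) = cos(π/26) = 0.992709.
√(1−ρ_J²) = |sin(π/26)| = 0.1205367
ω* = 2 / (1 + 0.1205367) = 2 / 1.1205367 ≈ 1.784859.
ρ_SOR = ω* − 1 = 1.784859 − 1 = 0.784859.

ρ_SOR = 0.784859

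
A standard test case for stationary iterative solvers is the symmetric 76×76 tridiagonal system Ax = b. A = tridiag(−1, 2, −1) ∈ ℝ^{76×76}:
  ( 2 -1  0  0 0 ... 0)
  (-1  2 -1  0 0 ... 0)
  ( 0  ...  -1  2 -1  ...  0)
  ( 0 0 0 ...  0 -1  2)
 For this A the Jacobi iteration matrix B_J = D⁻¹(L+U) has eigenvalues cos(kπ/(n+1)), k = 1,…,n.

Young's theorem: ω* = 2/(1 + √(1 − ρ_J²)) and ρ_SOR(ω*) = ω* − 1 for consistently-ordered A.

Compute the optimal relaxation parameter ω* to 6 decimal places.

With n=76, ρ(Jacobi) = cos(π/77) = 0.999168.
√(1 − cos²(π/77)) = sin(π/77) ≈ 0.0407886.
So ω* = 2/1.0407886 = 1.921620 (Young).
ρ_SOR = ω* − 1 = 1.921620 − 1 = 0.921620.

ω* = 1.921620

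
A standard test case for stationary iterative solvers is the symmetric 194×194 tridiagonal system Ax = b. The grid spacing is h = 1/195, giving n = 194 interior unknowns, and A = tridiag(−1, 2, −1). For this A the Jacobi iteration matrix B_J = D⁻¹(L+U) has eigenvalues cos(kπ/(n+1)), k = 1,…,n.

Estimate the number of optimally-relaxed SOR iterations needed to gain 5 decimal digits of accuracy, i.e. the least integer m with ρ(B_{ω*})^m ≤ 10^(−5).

m = 358

With n=194, ρ(Jacobi) = cos(π/195) = 0.9998702.
√(1−ρ_J²) simplifies to sin(π/195) = 0.0161100.
Then 2/(1+√(1−ρ_J²)) = 2/(1+0.0161100); ω* = 2/1.0161100 = 1.9682908.
and ρ(B_{ω*}) = 1.9682908 − 1 = 0.9682908.
m ≥ 5·ln10 / (−ln 0.9682908) = 357.290; smallest integer m = 358.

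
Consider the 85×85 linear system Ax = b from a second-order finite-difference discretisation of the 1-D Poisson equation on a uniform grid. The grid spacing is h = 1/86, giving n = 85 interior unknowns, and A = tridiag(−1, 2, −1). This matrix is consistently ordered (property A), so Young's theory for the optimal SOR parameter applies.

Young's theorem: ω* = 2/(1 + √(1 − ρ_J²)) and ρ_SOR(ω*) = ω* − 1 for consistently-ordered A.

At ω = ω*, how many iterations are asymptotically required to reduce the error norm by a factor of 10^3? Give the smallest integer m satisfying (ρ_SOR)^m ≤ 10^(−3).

m = 95

n=85: λ(B_J) = 1 − λ(A)/2 = cos(kπ/86); k=1 gives ρ_J = 0.9993328.
root = sin(π/86) = 0.0365220  (since 1−cos² = sin²).
[ω*] 2 ÷ (1 + 0.0365220) = 2 ÷ 1.0365220 = 1.9295297.
Hence ρ(B_{ω*}) = 1.9295297 − 1 = 0.9295297.
m ≥ 3·ln10 / (−ln 0.9295297) = 94.528; smallest integer m = 95.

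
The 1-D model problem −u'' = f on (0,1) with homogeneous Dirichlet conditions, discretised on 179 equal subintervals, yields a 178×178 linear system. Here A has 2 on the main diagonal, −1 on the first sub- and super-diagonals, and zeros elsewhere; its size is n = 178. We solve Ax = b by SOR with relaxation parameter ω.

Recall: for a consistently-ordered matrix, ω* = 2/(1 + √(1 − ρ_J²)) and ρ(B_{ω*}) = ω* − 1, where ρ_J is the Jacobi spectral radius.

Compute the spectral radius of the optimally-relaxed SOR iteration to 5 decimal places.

spectrum of D⁻¹(L+U) = {cos(kπ/179) : 1≤k≤178}; ρ_J = cos(π/179) = 0.99985.
√(1−ρ_J²) = |sin(π/179)| = 0.017550
[ω*] 2 ÷ (1 + 0.017550) = 2 ÷ 1.017550 = 1.96551.
Hence ρ(B_{ω*}) = 1.96551 − 1 = 0.96551.

ρ_SOR = 0.96551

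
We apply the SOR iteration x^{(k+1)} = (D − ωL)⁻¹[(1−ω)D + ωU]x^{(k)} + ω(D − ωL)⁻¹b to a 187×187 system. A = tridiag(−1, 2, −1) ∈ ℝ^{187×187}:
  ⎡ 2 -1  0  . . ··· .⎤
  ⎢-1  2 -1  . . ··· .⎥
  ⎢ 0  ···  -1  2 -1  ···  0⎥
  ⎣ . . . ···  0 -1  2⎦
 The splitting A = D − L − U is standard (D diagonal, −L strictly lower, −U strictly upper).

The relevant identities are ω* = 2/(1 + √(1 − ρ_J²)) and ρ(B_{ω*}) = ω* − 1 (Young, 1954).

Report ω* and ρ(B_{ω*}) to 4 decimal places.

With n=187, ρ(Jacobi) = cos(π/188) = 0.9999.
1 − cos²(π/188) = sin²(π/188) ⇒ √(1−ρ_J²) = sin(π/188) = 0.01671.
ω* = 2/(1 + 0.01671) = 2/1.01671 = 1.9671.
ρ_SOR = ω* − 1 ≈ 0.9671.

ω* = 1.9671, ρ_SOR = 0.9671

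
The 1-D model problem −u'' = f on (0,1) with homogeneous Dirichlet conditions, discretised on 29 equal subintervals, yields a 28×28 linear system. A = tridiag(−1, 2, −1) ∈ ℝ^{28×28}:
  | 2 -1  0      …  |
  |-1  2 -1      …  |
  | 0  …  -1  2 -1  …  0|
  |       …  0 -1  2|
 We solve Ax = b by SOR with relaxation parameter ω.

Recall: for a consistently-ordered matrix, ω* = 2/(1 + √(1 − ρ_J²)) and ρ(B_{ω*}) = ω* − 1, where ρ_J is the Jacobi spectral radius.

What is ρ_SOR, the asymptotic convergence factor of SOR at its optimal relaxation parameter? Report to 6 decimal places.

½·tridiag(1,0,1) at n=28: λ_k = cos(kπ/29); max |λ| at k=1 ⇒ ρ_J = cos(π/29) ≈ 0.994138.
√(1−ρ_J²) = |sin(π/29)| = 0.1081190
ω* = 2/(1 + 0.1081190) = 2/1.1081190 = 1.804860.
ρ_SOR = ω* − 1 ≈ 0.804860.

ρ_SOR = 0.804860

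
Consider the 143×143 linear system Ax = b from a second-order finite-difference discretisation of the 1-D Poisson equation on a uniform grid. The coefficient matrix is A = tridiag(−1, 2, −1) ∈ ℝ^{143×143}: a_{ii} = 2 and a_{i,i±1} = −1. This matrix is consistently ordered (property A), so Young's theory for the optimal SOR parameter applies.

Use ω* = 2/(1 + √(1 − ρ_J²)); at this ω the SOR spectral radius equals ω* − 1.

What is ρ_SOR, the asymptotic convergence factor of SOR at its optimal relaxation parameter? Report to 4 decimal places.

ρ_SOR = 0.9573

ρ_J = max_k |cos(kπ/144)| = cos(π/144) = 0.9998
√(1−ρ_J²) = |sin(π/144)| = 0.02181
So ω* = 2/1.02181 = 1.9573 (Young).
[ρ_SOR] ω* − 1 = 0.9573.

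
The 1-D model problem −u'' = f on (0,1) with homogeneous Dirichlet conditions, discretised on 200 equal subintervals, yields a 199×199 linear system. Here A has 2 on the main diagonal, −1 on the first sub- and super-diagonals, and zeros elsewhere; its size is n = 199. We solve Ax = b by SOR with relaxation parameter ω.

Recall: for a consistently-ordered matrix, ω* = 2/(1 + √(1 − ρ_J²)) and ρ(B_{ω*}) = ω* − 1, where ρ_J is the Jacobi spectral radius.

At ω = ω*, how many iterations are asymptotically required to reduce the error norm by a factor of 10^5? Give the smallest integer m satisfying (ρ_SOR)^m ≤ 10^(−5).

m = 367

[ρ_J] n=199: ρ(B_J) = cos(π/(n+1)) = cos(π/200) = 0.9998766.
√(1 − cos²(π/200)) = sin(π/200) ≈ 0.0157073.
[ω*] 2 ÷ (1 + 0.0157073) = 2 ÷ 1.0157073 = 1.9690712.
ρ_SOR = ω* − 1 ≈ 0.9690712.
For 5 digits: m = 5·ln10 / (−ln 0.9690712) = 11.5129/0.0314172 = 366.452; round up → m = 367.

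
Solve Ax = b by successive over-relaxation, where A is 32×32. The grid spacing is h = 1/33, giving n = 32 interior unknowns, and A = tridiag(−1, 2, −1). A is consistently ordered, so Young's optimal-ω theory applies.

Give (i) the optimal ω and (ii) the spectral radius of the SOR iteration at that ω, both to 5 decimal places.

spectrum of D⁻¹(L+U) = {cos(kπ/33) : 1≤k≤32}; ρ_J = cos(π/33) = 0.99547.
√(1 − cos²(π/33)) = sin(π/33) ≈ 0.095056.
ω* = 2/(1 + 0.095056) = 2/1.095056 = 1.82639.
ρ(B_{ω*}) = ω*−1 = 0.82639

ω* = 1.82639, ρ_SOR = 0.82639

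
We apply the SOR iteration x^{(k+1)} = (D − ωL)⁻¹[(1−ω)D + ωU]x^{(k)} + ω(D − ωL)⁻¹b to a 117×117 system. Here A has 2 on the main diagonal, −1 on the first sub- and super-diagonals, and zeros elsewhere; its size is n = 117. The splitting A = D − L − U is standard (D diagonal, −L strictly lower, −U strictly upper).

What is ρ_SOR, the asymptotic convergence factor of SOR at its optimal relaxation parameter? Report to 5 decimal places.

ρ_SOR = 0.94814

½·tridiag(1,0,1) at n=117: λ_k = cos(kπ/118); max |λ| at k=1 ⇒ ρ_J = cos(π/118) ≈ 0.99965.
1 − cos²(π/118) = sin²(π/118) ⇒ √(1−ρ_J²) = sin(π/118) = 0.026621.
ω* = 2/(1+0.026621) = 1.94814
ρ_SOR = ω* − 1 = 1.94814 − 1 = 0.94814.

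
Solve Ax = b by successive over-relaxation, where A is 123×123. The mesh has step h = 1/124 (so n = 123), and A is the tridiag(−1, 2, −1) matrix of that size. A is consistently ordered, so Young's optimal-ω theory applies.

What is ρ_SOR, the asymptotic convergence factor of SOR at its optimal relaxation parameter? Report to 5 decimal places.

B_J for the 123×123 system has eigenvalues cos(kπ/124); ρ_J = cos(π/124) = 0.99968.
√(1 − cos²(π/124)) = sin(π/124) ≈ 0.025333.
[ω*] 2 ÷ (1 + 0.025333) = 2 ÷ 1.025333 = 1.95059.
At ω = 1.95059 every |λ(B_ω)| = ω−1, so ρ_SOR = 0.95059.

ρ_SOR = 0.95059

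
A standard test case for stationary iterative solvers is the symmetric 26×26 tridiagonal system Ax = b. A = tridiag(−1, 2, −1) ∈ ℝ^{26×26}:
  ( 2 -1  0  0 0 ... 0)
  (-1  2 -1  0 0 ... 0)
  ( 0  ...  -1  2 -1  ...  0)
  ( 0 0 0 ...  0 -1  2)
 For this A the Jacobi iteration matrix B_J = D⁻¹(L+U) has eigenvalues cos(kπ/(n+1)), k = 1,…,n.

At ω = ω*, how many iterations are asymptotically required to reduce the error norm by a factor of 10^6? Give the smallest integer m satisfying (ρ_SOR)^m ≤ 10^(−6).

m = 60

ρ_J = max_k |cos(kπ/27)| = cos(π/27) = 0.9932384
√(1 − cos²(π/27)) = sin(π/27) ≈ 0.1160929.
[ω*] 2 ÷ (1 + 0.1160929) = 2 ÷ 1.1160929 = 1.7919655.
[ρ_SOR] ω* − 1 = 0.7919655.
Need (0.7919655)^m ≤ 10^(−6): m ≥ 6·ln10/|ln 0.7919655| = 13.8155/0.233237 = 59.234 ⇒ m = 60.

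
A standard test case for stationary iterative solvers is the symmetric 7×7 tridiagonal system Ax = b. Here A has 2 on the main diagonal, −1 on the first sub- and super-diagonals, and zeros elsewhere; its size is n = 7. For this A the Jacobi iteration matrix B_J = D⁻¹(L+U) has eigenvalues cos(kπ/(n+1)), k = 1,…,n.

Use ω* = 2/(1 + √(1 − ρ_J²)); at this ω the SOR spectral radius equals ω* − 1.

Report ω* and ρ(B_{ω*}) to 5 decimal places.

ω* = 1.44646, ρ_SOR = 0.44646

½·tridiag(1,0,1) at n=7: λ_k = cos(kπ/8); max |λ| at k=1 ⇒ ρ_J = cos(π/8) ≈ 0.92388.
√(1−ρ_J²) simplifies to sin(π/8) = 0.382683.
[ω*] 2 ÷ (1 + 0.382683) = 2 ÷ 1.382683 = 1.44646.
Hence ρ(B_{ω*}) = 1.44646 − 1 = 0.44646.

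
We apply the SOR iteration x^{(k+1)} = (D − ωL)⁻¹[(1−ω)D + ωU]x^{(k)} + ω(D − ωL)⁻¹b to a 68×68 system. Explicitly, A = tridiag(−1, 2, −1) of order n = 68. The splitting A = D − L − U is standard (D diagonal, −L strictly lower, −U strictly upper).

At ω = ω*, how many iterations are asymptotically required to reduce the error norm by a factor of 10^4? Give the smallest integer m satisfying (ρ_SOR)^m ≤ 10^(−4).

[ρ_J] n=68: ρ(B_J) = cos(π/(n+1)) = cos(π/69) = 0.9989637.
√(1−ρ_J²) simplifies to sin(π/69) = 0.0455146.
So ω* = 2/1.0455146 = 1.9129336 (Young).
and ρ(B_{ω*}) = 1.9129336 − 1 = 0.9129336.
ρ_SOR^m ≤ 10^(−4) ⇔ m ≥ 4·ln10/(−ln 0.9129336) = 9.21034/0.0910921 = 101.110; m = ⌈101.110⌉ = 102.

m = 102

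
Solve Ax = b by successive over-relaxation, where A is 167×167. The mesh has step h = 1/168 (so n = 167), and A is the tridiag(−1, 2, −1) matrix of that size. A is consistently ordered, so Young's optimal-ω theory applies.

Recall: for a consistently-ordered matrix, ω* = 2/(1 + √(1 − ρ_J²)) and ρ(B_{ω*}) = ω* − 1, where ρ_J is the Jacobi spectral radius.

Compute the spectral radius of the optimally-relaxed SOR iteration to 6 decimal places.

ρ_SOR = 0.963289

B_J for the 167×167 system has eigenvalues cos(kπ/168); ρ_J = cos(π/168) = 0.999825.
√(1 − cos²(π/168)) = sin(π/168) ≈ 0.0186989.
Young: ω* = 2/(1+√(1−ρ_J²)) = 2/(1+0.0186989) = 2/1.0186989 = 1.963289.
ρ_SOR = ω* − 1 ≈ 0.963289.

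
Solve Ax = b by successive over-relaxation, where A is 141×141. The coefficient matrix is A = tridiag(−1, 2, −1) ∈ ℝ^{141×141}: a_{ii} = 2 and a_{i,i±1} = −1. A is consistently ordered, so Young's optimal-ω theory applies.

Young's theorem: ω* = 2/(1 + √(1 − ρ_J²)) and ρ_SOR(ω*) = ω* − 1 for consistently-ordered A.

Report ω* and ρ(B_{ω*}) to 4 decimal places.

ω* = 1.9567, ρ_SOR = 0.9567

spectrum of D⁻¹(L+U) = {cos(kπ/142) : 1≤k≤141}; ρ_J = cos(π/142) = 0.9998.
√(1−ρ_J²) simplifies to sin(π/142) = 0.02212.
ω* = 2 / (1 + 0.02212) = 2 / 1.02212 ≈ 1.9567.
Hence ρ(B_{ω*}) = 1.9567 − 1 = 0.9567.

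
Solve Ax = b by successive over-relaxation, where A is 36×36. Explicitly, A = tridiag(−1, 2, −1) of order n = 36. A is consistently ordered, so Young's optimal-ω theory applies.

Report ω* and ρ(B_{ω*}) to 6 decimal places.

[ρ_J] n=36: ρ(B_J) = cos(π/(n+1)) = cos(π/37) = 0.996397.
√(1−ρ_J²) simplifies to sin(π/37) = 0.0848059.
ω* = 2 / (1 + 0.0848059) = 2 / 1.0848059 ≈ 1.843648.
ρ_SOR = ω* − 1 = 1.843648 − 1 = 0.843648.

ω* = 1.843648, ρ_SOR = 0.843648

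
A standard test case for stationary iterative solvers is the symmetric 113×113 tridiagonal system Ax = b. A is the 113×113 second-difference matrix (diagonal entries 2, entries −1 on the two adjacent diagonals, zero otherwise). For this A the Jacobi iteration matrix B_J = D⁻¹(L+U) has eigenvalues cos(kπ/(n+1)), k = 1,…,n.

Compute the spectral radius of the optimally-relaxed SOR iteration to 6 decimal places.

spectrum of D⁻¹(L+U) = {cos(kπ/114) : 1≤k≤113}; ρ_J = cos(π/114) = 0.999620.
√(1−ρ_J²) = |sin(π/114)| = 0.0275543
ω* = 2/(1 + 0.0275543) = 2/1.0275543 = 1.946369.
At ω = 1.946369 every |λ(B_ω)| = ω−1, so ρ_SOR = 0.946369.

ρ_SOR = 0.946369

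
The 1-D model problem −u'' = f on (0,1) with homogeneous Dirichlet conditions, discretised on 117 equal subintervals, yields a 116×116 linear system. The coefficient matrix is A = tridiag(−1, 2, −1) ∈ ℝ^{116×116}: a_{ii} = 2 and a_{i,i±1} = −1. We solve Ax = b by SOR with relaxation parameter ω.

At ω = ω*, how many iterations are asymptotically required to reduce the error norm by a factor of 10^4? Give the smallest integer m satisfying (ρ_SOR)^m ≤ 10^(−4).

m = 172

spectrum of D⁻¹(L+U) = {cos(kπ/117) : 1≤k≤116}; ρ_J = cos(π/117) = 0.9996395.
√(1−ρ_J²) simplifies to sin(π/117) = 0.0268480.
Then 2/(1+√(1−ρ_J²)) = 2/(1+0.0268480); ω* = 2/1.0268480 = 1.9477079.
ρ_SOR = ω* − 1 = 1.9477079 − 1 = 0.9477079.
(0.9477079)^m ≤ 10^{−4}  ⇒  m·ln(0.9477079) ≤ −4·ln10  ⇒  m ≥ 171.486  ⇒  m = 172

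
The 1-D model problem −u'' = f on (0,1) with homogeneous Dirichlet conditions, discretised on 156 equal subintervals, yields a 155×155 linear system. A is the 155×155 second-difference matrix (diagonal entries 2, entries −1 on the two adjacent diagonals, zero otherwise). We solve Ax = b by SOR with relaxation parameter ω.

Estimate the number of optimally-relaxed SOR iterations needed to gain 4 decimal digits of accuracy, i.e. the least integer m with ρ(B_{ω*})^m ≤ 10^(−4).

[ρ_J] n=155: ρ(B_J) = cos(π/(n+1)) = cos(π/156) = 0.9997972.
√(1 − cos²(π/156)) = sin(π/156) ≈ 0.0201371.
ω* = 2/(1 + 0.0201371) = 2/1.0201371 = 1.9605208.
and ρ(B_{ω*}) = 1.9605208 − 1 = 0.9605208.
4·ln10 = 9.21034; −ln(0.9605208) = 0.0402796; m = ⌈9.21034/0.0402796⌉ = ⌈228.660⌉ = 229.

m = 229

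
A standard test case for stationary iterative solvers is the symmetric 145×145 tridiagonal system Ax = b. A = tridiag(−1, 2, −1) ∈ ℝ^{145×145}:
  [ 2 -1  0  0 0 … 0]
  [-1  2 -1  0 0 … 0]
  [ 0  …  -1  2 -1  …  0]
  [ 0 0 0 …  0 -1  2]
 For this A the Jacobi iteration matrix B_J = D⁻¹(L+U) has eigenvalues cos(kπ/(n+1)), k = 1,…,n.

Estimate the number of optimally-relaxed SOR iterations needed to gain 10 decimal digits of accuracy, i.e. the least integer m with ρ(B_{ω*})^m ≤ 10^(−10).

m = 536

n=145: λ(B_J) = 1 − λ(A)/2 = cos(kπ/146); k=1 gives ρ_J = 0.9997685.
root = sin(π/146) = 0.0215161  (since 1−cos² = sin²).
So ω* = 2/1.0215161 = 1.9578742 (Young).
ρ_SOR = ω* − 1 ≈ 0.9578742.
(0.9578742)^m ≤ 10^{−10}  ⇒  m·ln(0.9578742) ≤ −10·ln10  ⇒  m ≥ 535.003  ⇒  m = 536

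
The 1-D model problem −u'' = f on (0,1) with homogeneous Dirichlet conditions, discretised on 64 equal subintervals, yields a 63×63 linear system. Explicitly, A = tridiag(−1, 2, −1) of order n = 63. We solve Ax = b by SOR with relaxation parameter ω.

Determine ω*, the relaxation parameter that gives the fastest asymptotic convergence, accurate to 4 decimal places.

ω* = 1.9065

[ρ_J] n=63: ρ(B_J) = cos(π/(n+1)) = cos(π/64) = 0.9988.
√(1−ρ_J²) = |sin(π/64)| = 0.04907
Young: ω* = 2/(1+√(1−ρ_J²)) = 2/(1+0.04907) = 2/1.04907 = 1.9065.
At ω = 1.9065 every |λ(B_ω)| = ω−1, so ρ_SOR = 0.9065.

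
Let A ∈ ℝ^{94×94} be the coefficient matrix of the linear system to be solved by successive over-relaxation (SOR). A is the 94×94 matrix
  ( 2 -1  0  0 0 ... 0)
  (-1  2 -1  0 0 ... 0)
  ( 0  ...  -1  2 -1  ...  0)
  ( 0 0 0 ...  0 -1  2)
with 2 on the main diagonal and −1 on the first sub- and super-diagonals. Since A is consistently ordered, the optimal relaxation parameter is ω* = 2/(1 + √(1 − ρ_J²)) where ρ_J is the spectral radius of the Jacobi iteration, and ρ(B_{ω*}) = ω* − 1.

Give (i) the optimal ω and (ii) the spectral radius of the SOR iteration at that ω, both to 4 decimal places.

ω* = 1.9360, ρ_SOR = 0.9360

ρ_J = max_k |cos(kπ/95)| = cos(π/95) = 0.9995
√(1−ρ_J²) simplifies to sin(π/95) = 0.03306.
So ω* = 2/1.03306 = 1.9360 (Young).
Hence ρ(B_{ω*}) = 1.9360 − 1 = 0.9360.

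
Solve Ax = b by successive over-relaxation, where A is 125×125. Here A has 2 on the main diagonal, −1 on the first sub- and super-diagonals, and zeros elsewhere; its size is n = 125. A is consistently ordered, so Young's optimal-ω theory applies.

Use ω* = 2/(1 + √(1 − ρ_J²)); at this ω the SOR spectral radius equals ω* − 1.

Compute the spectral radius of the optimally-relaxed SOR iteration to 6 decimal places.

ρ_SOR = 0.951351

n=125: λ(B_J) = 1 − λ(A)/2 = cos(kπ/126); k=1 gives ρ_J = 0.999689.
√(1 − cos²(π/126)) = sin(π/126) ≈ 0.0249307.
Young: ω* = 2/(1+√(1−ρ_J²)) = 2/(1+0.0249307) = 2/1.0249307 = 1.951351.
[ρ_SOR] ω* − 1 = 0.951351.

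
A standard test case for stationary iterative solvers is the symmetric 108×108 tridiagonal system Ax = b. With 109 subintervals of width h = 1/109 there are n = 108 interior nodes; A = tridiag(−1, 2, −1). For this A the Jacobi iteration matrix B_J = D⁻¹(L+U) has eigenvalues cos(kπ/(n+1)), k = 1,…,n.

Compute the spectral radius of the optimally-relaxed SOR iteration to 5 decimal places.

ρ_SOR = 0.94398

ρ_J = max_k |cos(kπ/109)| = cos(π/109) = 0.99958
√(1−ρ_J²) = |sin(π/109)| = 0.028818
ω* = 2/(1 + 0.028818) = 2/1.028818 = 1.94398.
ρ(B_{ω*}) = ω*−1 = 0.94398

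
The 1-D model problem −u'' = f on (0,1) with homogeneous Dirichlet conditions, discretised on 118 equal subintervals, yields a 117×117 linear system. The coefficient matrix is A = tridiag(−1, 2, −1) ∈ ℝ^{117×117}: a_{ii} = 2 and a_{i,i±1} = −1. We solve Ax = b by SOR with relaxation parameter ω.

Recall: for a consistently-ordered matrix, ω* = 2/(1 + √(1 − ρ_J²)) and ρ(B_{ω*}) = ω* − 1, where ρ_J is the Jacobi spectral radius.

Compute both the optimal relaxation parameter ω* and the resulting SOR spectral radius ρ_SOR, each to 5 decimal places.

spectrum of D⁻¹(L+U) = {cos(kπ/118) : 1≤k≤117}; ρ_J = cos(π/118) = 0.99965.
1 − cos²(π/118) = sin²(π/118) ⇒ √(1−ρ_J²) = sin(π/118) = 0.026621.
[ω*] 2 ÷ (1 + 0.026621) = 2 ÷ 1.026621 = 1.94814.
At ω = 1.94814 every |λ(B_ω)| = ω−1, so ρ_SOR = 0.94814.

ω* = 1.94814, ρ_SOR = 0.94814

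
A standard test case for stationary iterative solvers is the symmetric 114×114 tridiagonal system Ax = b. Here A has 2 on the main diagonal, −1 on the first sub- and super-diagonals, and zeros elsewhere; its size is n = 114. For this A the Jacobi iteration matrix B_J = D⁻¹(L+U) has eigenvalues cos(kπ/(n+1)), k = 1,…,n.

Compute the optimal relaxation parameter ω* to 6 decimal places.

½·tridiag(1,0,1) at n=114: λ_k = cos(kπ/115); max |λ| at k=1 ⇒ ρ_J = cos(π/115) ≈ 0.999627.
√(1−ρ_J²) = |sin(π/115)| = 0.0273148
[ω*] 2 ÷ (1 + 0.0273148) = 2 ÷ 1.0273148 = 1.946823.
Hence ρ(B_{ω*}) = 1.946823 − 1 = 0.946823.

ω* = 1.946823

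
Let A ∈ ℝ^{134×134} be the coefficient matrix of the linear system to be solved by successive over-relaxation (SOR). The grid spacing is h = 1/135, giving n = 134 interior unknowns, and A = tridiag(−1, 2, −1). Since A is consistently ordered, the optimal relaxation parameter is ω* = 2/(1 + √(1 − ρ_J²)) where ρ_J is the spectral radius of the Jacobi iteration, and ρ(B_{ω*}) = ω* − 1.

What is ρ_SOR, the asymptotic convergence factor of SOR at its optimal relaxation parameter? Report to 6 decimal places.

With n=134, ρ(Jacobi) = cos(π/135) = 0.999729.
√(1−ρ_J²) = |sin(π/135)| = 0.0232690
So ω* = 2/1.0232690 = 1.954520 (Young).
At ω = 1.954520 every |λ(B_ω)| = ω−1, so ρ_SOR = 0.954520.

ρ_SOR = 0.954520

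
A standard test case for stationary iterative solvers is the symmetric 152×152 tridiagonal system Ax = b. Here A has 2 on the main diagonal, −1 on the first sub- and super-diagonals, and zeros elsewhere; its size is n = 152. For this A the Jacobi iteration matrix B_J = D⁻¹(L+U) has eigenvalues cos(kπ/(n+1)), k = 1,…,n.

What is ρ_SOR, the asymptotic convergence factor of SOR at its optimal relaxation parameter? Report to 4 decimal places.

ρ_J = max_k |cos(kπ/153)| = cos(π/153) = 0.9998
1 − cos²(π/153) = sin²(π/153) ⇒ √(1−ρ_J²) = sin(π/153) = 0.02053.
ω* = 2/(1 + 0.02053) = 2/1.02053 = 1.9598.
ρ_SOR = ω* − 1 ≈ 0.9598.

ρ_SOR = 0.9598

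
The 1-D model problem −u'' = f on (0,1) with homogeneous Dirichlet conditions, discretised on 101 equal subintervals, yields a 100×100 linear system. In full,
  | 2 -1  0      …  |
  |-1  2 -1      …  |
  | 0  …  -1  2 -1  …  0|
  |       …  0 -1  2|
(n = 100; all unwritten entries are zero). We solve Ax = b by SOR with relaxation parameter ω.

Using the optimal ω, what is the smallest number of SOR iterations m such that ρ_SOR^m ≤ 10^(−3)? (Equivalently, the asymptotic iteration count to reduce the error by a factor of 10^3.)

½·tridiag(1,0,1) at n=100: λ_k = cos(kπ/101); max |λ| at k=1 ⇒ ρ_J = cos(π/101) ≈ 0.9995163.
root = sin(π/101) = 0.0310999  (since 1−cos² = sin²).
So ω* = 2/1.0310999 = 1.9396763 (Young).
ρ_SOR = ω* − 1 = 1.9396763 − 1 = 0.9396763.
Need (0.9396763)^m ≤ 10^(−3): m ≥ 3·ln10/|ln 0.9396763| = 6.90776/0.0622198 = 111.022 ⇒ m = 112.

m = 112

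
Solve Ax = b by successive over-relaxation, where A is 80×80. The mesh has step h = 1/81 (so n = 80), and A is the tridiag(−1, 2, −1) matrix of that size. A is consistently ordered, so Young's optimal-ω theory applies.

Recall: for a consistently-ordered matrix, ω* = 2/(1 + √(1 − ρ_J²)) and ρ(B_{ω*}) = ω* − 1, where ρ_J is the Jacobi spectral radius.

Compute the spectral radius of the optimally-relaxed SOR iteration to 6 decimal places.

B_J for the 80×80 system has eigenvalues cos(kπ/81); ρ_J = cos(π/81) = 0.999248.
√(1−ρ_J²) simplifies to sin(π/81) = 0.0387754.
So ω* = 2/1.0387754 = 1.925344 (Young).
[ρ_SOR] ω* − 1 = 0.925344.

ρ_SOR = 0.925344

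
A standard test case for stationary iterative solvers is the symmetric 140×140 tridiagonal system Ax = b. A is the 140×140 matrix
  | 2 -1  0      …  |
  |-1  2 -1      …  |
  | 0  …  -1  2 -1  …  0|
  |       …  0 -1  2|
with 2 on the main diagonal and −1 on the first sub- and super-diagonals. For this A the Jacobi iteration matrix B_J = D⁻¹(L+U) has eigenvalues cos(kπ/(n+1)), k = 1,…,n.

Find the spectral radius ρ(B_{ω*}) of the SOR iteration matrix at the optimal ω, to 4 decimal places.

ρ_SOR = 0.9564

B_J for the 140×140 system has eigenvalues cos(kπ/141); ρ_J = cos(π/141) = 0.9998.
√(1−ρ_J²) simplifies to sin(π/141) = 0.02228.
ω* = 2/(1+0.02228) = 1.9564
[ρ_SOR] ω* − 1 = 0.9564.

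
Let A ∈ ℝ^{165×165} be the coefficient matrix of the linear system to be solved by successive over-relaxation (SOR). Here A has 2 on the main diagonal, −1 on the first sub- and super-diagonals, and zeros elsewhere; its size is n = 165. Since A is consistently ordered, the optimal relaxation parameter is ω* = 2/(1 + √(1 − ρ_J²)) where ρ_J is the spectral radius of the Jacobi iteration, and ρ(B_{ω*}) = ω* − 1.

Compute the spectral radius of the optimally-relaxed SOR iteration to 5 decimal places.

ρ_SOR = 0.96285

n=165: λ(B_J) = 1 − λ(A)/2 = cos(kπ/166); k=1 gives ρ_J = 0.99982.
√(1−ρ_J²) simplifies to sin(π/166) = 0.018924.
So ω* = 2/1.018924 = 1.96285 (Young).
and ρ(B_{ω*}) = 1.96285 − 1 = 0.96285.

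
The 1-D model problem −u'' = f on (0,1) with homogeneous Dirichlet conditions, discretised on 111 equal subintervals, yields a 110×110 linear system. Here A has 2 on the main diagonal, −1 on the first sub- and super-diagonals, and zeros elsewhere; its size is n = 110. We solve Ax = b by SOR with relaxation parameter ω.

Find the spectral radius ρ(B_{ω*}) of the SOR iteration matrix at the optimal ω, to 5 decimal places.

n=110: λ(B_J) = 1 − λ(A)/2 = cos(kπ/111); k=1 gives ρ_J = 0.99960.
√(1−ρ_J²) simplifies to sin(π/111) = 0.028299.
ω* = 2/(1 + 0.028299) = 2/1.028299 = 1.94496.
ρ_SOR = ω* − 1 ≈ 0.94496.

ρ_SOR = 0.94496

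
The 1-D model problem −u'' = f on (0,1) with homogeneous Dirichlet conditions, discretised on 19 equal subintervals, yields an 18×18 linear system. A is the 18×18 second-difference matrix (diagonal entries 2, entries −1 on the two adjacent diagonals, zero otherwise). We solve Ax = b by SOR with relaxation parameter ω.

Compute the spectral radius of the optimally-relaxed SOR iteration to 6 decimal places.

ρ_SOR = 0.717336

B_J for the 18×18 system has eigenvalues cos(kπ/19); ρ_J = cos(π/19) = 0.986361.
1 − cos²(π/19) = sin²(π/19) ⇒ √(1−ρ_J²) = sin(π/19) = 0.1645946.
ω* = 2/(1 + 0.1645946) = 2/1.1645946 = 1.717336.
[ρ_SOR] ω* − 1 = 0.717336.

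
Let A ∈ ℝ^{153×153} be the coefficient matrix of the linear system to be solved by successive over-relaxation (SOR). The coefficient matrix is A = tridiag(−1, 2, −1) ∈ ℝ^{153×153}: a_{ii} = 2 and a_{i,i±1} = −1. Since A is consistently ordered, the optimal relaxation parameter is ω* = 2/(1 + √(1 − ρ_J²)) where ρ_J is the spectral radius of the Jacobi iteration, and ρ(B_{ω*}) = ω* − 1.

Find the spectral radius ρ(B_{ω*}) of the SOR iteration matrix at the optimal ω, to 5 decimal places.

n=153: λ(B_J) = 1 − λ(A)/2 = cos(kπ/154); k=1 gives ρ_J = 0.99979.
root = sin(π/154) = 0.020399  (since 1−cos² = sin²).
ω* = 2/(1+0.020399) = 1.96002
and ρ(B_{ω*}) = 1.96002 − 1 = 0.96002.

ρ_SOR = 0.96002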